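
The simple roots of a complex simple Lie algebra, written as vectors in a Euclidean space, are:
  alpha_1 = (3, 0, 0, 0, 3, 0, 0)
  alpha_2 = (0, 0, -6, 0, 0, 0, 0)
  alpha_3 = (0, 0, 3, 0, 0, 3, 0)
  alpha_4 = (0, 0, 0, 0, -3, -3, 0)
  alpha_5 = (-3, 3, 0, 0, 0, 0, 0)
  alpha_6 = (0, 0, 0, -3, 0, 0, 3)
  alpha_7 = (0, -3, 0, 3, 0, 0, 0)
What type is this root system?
Compute the Cartan integers a_ij = 2(alpha_i, alpha_j)/(alpha_j, alpha_j); the resulting 7x7 Cartan matrix is
[[2, 0, 0, -1, -1, 0, 0], [0, 2, -2, 0, 0, 0, 0], [0, -1, 2, -1, 0, 0, 0], [-1, 0, -1, 2, 0, 0, 0], [-1, 0, 0, 0, 2, 0, -1], [0, 0, 0, 0, 0, 2, -1], [0, 0, 0, 0, -1, -1, 2]].
The roots have two lengths (squared-length ratio 2:1); the short ones are alpha_{1,3,4,5,6,7}. The associated Dynkin diagram is a chain of 7 nodes with a double edge at one end; the terminal node there is the unique long simple root (C_7), so the type is C_7 (the algebra sp(14)).

C7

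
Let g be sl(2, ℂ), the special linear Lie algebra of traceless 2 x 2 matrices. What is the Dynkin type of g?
A_1 (sl(2))

This is sl(2), which has dimension 2^2 - 1 = 3 and rank 2 - 1 = 1 (a Cartan subalgebra is the diagonal traceless matrices). In the classification of classical Lie algebras, the special linear algebra sl(n+1) has type A_n; here n = 1, so the Dynkin diagram is a chain of 1 nodes with single edges (A_1). Hence the type is A_1.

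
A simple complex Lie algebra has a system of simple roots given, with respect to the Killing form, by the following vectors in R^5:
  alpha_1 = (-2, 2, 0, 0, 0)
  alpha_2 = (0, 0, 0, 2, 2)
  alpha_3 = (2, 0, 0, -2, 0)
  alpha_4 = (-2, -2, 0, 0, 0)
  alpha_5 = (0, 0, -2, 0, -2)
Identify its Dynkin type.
D_5

Compute the Cartan integers a_ij = 2(alpha_i, alpha_j)/(alpha_j, alpha_j); the resulting 5x5 Cartan matrix is
[[2, 0, -1, 0, 0], [0, 2, -1, 0, -1], [-1, -1, 2, -1, 0], [0, 0, -1, 2, 0], [0, -1, 0, 0, 2]].
All simple roots have the same length, so the diagram is simply laced. The associated Dynkin diagram is a chain of 3 nodes with a fork of two nodes at one end (D_5), so the type is D_5 (the algebra so(10)).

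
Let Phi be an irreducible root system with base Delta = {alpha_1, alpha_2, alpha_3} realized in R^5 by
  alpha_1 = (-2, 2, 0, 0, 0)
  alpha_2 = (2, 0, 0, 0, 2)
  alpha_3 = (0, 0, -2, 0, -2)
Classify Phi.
Compute the Cartan integers a_ij = 2(alpha_i, alpha_j)/(alpha_j, alpha_j); the resulting 3x3 Cartan matrix is
[[2, -1, 0], [-1, 2, -1], [0, -1, 2]].
All simple roots have the same length, so the diagram is simply laced. The associated Dynkin diagram is a chain of 3 nodes with single edges (A_3), so the type is A_3 (the algebra sl(4)).

A_3 (sl(4))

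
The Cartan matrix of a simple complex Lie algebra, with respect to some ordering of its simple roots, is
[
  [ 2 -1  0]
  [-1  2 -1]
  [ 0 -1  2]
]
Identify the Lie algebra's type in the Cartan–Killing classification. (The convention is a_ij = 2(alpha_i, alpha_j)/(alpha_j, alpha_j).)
A_3 (sl(4))

The matrix has rank 3 with 2's on the diagonal. Reading the off-diagonal entries as Dynkin edges (a single edge where a_ij = a_ji = -1; a double or triple edge where a_ij * a_ji = 2 or 3), the diagram is a chain of 3 nodes with single edges (A_3). One simple-root ordering that puts it in standard form is (alpha_3, alpha_2, alpha_1). So the algebra is type A_3, i.e. sl(4).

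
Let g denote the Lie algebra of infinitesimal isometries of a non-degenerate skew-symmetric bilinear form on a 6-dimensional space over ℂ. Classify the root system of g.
This is sp(6), which has dimension 6(6+1)/2 = 21 and rank 6/2 = 3. In the classification of classical Lie algebras, the symplectic algebra sp(2n) has type C_n; here n = 3, so the Dynkin diagram is a chain of 3 nodes with a double edge at one end; the terminal node there is the unique long simple root (C_3). Hence the type is C_3.

C3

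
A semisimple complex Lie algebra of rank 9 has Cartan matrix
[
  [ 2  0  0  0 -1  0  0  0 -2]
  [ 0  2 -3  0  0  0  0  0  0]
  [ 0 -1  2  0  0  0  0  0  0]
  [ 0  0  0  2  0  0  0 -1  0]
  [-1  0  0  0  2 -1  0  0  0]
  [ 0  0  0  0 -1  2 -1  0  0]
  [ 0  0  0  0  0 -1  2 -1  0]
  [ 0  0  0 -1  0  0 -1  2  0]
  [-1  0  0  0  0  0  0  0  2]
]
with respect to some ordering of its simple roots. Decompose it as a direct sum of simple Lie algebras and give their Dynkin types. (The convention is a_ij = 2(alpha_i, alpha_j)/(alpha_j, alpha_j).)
B_7 + G_2

The diagram associated to this matrix has two connected components: the simple roots {alpha_1, alpha_4, alpha_5, alpha_6, alpha_7, alpha_8, alpha_9} form a chain of 7 nodes with a double edge at one end; the terminal node there is the unique short simple root (B_7), and {alpha_2, alpha_3} form two nodes joined by a triple edge (G_2). A semisimple Lie algebra decomposes uniquely as the direct sum of simple ideals, one per connected component of its Dynkin diagram, so g ≅ B_7 ⊕ G_2 (dimension 105 + 14 = 119).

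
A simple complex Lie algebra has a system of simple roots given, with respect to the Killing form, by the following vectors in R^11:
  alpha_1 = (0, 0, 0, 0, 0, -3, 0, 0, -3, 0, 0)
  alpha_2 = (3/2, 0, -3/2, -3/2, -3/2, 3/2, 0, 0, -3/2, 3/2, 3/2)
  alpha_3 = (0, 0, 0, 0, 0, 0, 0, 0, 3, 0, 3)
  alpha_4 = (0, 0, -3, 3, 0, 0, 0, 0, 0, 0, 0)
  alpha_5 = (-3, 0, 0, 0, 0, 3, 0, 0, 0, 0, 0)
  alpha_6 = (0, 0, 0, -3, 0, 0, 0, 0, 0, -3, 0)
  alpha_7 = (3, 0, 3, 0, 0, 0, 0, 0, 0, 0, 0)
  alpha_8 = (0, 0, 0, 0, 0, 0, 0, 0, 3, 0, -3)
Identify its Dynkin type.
E8

Compute the Cartan integers a_ij = 2(alpha_i, alpha_j)/(alpha_j, alpha_j); the resulting 8x8 Cartan matrix is
[[2, 0, -1, 0, -1, 0, 0, -1], [0, 2, 0, 0, 0, 0, 0, -1], [-1, 0, 2, 0, 0, 0, 0, 0], [0, 0, 0, 2, 0, -1, -1, 0], [-1, 0, 0, 0, 2, 0, -1, 0], [0, 0, 0, -1, 0, 2, 0, 0], [0, 0, 0, -1, -1, 0, 2, 0], [-1, -1, 0, 0, 0, 0, 0, 2]].
All simple roots have the same length, so the diagram is simply laced. The associated Dynkin diagram is a chain of 7 nodes with one extra node attached to the third node from one end (E_8), so the type is E_8.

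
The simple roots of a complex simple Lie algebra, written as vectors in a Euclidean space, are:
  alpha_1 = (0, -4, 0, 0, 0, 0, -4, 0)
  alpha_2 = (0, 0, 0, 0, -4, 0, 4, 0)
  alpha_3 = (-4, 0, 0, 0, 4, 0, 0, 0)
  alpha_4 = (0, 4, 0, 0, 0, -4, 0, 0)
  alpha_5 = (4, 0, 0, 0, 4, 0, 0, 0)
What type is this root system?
D_5 (so(10))

Compute the Cartan integers a_ij = 2(alpha_i, alpha_j)/(alpha_j, alpha_j); the resulting 5x5 Cartan matrix is
[[2, -1, 0, -1, 0], [-1, 2, -1, 0, -1], [0, -1, 2, 0, 0], [-1, 0, 0, 2, 0], [0, -1, 0, 0, 2]].
All simple roots have the same length, so the diagram is simply laced. The associated Dynkin diagram is a chain of 3 nodes with a fork of two nodes at one end (D_5), so the type is D_5 (the algebra so(10)).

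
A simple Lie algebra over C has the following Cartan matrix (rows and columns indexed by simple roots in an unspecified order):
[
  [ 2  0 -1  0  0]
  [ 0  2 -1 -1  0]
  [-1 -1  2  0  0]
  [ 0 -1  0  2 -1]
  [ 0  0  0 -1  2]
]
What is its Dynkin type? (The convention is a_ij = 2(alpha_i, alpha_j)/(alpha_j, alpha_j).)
A_5 (sl(6))

The matrix has rank 5 with 2's on the diagonal. Reading the off-diagonal entries as Dynkin edges (a single edge where a_ij = a_ji = -1; a double or triple edge where a_ij * a_ji = 2 or 3), the diagram is a chain of 5 nodes with single edges (A_5). One simple-root ordering that puts it in standard form is (alpha_5, alpha_4, alpha_2, alpha_3, alpha_1). So the algebra is type A_5, i.e. sl(6).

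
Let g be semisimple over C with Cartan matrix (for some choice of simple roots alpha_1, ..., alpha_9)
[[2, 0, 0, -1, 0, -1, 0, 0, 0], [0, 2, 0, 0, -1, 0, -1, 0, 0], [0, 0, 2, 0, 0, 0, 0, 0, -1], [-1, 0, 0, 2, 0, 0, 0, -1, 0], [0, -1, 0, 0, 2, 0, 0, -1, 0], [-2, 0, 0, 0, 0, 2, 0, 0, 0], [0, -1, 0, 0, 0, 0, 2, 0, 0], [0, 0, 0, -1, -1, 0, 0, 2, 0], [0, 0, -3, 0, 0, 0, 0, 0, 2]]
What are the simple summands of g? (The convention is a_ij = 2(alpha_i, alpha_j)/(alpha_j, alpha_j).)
The diagram associated to this matrix has two connected components: the simple roots {alpha_1, alpha_2, alpha_4, alpha_5, alpha_6, alpha_7, alpha_8} form a chain of 7 nodes with a double edge at one end; the terminal node there is the unique long simple root (C_7), and {alpha_3, alpha_9} form two nodes joined by a triple edge (G_2). A semisimple Lie algebra decomposes uniquely as the direct sum of simple ideals, one per connected component of its Dynkin diagram, so g ≅ C_7 ⊕ G_2 (dimension 105 + 14 = 119).

C_7 (sp(14)) ⊕ G_2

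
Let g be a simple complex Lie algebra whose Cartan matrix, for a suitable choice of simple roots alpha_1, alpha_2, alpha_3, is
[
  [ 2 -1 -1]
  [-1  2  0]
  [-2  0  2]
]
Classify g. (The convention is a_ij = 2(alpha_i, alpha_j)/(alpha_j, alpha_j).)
type C_3

The matrix has rank 3 with 2's on the diagonal. Reading the off-diagonal entries as Dynkin edges (a single edge where a_ij = a_ji = -1; a double or triple edge where a_ij * a_ji = 2 or 3), the diagram is a chain of 3 nodes with a double edge at one end; the terminal node there is the unique long simple root (C_3). One simple-root ordering that puts it in standard form is (alpha_2, alpha_1, alpha_3). So the algebra is type C_3, i.e. sp(6).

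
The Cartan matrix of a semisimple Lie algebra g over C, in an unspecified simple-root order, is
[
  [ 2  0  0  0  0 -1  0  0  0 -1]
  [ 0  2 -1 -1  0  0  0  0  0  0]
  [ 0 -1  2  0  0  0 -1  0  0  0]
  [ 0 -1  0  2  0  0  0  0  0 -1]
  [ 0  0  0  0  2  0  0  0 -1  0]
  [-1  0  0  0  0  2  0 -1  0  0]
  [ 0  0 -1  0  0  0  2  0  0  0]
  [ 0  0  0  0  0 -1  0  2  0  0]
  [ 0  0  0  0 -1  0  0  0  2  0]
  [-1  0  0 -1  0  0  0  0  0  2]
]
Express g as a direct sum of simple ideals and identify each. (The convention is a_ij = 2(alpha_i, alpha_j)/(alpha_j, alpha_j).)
A2 ⊕ A8

The diagram associated to this matrix has two connected components: the simple roots {alpha_5, alpha_9} form a chain of 2 nodes with single edges (A_2), and {alpha_1, alpha_2, alpha_3, alpha_4, alpha_6, alpha_7, alpha_8, alpha_10} form a chain of 8 nodes with single edges (A_8). A semisimple Lie algebra decomposes uniquely as the direct sum of simple ideals, one per connected component of its Dynkin diagram, so g ≅ A_2 ⊕ A_8 (dimension 8 + 80 = 88).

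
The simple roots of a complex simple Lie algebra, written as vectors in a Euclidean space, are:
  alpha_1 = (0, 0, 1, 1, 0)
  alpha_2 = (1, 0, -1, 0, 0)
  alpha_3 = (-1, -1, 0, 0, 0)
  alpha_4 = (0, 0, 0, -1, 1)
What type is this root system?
A4

Compute the Cartan integers a_ij = 2(alpha_i, alpha_j)/(alpha_j, alpha_j); the resulting 4x4 Cartan matrix is
[[2, -1, 0, -1], [-1, 2, -1, 0], [0, -1, 2, 0], [-1, 0, 0, 2]].
All simple roots have the same length, so the diagram is simply laced. The associated Dynkin diagram is a chain of 4 nodes with single edges (A_4), so the type is A_4 (the algebra sl(5)).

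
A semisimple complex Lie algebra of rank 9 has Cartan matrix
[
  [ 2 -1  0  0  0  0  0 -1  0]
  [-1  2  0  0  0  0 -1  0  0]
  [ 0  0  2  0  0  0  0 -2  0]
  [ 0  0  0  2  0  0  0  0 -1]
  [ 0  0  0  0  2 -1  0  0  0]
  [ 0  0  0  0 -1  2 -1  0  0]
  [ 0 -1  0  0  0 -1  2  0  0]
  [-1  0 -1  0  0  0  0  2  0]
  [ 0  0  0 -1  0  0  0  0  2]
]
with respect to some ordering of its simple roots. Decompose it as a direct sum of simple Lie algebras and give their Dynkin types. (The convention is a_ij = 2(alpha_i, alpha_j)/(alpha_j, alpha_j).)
A_2 + C_7

The diagram associated to this matrix has two connected components: the simple roots {alpha_4, alpha_9} form a chain of 2 nodes with single edges (A_2), and {alpha_1, alpha_2, alpha_3, alpha_5, alpha_6, alpha_7, alpha_8} form a chain of 7 nodes with a double edge at one end; the terminal node there is the unique long simple root (C_7). A semisimple Lie algebra decomposes uniquely as the direct sum of simple ideals, one per connected component of its Dynkin diagram, so g ≅ A_2 ⊕ C_7 (dimension 8 + 105 = 113).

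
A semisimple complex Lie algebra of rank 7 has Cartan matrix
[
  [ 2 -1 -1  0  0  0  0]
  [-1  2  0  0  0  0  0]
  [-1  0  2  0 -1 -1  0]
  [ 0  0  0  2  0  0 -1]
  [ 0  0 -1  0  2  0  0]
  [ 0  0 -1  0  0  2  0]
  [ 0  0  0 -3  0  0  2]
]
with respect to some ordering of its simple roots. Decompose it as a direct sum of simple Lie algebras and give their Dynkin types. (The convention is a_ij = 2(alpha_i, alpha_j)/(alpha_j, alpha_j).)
The diagram associated to this matrix has two connected components: the simple roots {alpha_1, alpha_2, alpha_3, alpha_5, alpha_6} form a chain of 3 nodes with a fork of two nodes at one end (D_5), and {alpha_4, alpha_7} form two nodes joined by a triple edge (G_2). A semisimple Lie algebra decomposes uniquely as the direct sum of simple ideals, one per connected component of its Dynkin diagram, so g ≅ D_5 ⊕ G_2 (dimension 45 + 14 = 59).

D_5 (so(10)) + G_2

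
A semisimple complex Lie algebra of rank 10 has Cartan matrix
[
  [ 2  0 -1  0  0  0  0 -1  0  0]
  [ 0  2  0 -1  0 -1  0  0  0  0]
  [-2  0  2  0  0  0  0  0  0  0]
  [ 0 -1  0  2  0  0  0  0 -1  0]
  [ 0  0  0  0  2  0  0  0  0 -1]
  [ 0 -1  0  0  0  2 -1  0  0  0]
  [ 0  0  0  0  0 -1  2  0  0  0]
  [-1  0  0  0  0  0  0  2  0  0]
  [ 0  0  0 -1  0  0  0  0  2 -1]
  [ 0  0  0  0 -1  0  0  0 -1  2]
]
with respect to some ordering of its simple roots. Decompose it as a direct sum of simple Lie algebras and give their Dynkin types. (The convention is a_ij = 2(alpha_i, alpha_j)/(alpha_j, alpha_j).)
A_7 + C_3

The diagram associated to this matrix has two connected components: the simple roots {alpha_2, alpha_4, alpha_5, alpha_6, alpha_7, alpha_9, alpha_10} form a chain of 7 nodes with single edges (A_7), and {alpha_1, alpha_3, alpha_8} form a chain of 3 nodes with a double edge at one end; the terminal node there is the unique long simple root (C_3). A semisimple Lie algebra decomposes uniquely as the direct sum of simple ideals, one per connected component of its Dynkin diagram, so g ≅ A_7 ⊕ C_3 (dimension 63 + 21 = 84).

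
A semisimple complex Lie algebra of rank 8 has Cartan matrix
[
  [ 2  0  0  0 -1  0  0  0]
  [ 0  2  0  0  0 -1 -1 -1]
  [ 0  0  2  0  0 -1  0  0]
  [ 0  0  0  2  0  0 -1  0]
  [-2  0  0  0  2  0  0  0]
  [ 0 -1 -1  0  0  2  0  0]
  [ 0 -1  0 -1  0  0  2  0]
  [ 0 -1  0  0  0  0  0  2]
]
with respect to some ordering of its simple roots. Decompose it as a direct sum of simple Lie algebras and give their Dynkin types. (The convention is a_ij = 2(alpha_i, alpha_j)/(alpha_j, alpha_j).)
B_2 (so(5)) ⊕ E_6

The diagram associated to this matrix has two connected components: the simple roots {alpha_1, alpha_5} form a chain of 2 nodes with a double edge at one end; the terminal node there is the unique short simple root (B_2), and {alpha_2, alpha_3, alpha_4, alpha_6, alpha_7, alpha_8} form a chain of 5 nodes with one extra node attached to the third node from one end (E_6). A semisimple Lie algebra decomposes uniquely as the direct sum of simple ideals, one per connected component of its Dynkin diagram, so g ≅ B_2 ⊕ E_6 (dimension 10 + 78 = 88).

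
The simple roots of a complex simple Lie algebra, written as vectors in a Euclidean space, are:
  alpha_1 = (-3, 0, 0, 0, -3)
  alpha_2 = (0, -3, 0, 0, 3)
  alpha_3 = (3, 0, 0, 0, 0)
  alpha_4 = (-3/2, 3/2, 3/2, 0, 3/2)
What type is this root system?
type F_4

Compute the Cartan integers a_ij = 2(alpha_i, alpha_j)/(alpha_j, alpha_j); the resulting 4x4 Cartan matrix is
[[2, -1, -2, 0], [-1, 2, 0, 0], [-1, 0, 2, -1], [0, 0, -1, 2]].
The roots have two lengths (squared-length ratio 2:1); the short ones are alpha_{3,4}. The associated Dynkin diagram is a chain of 4 nodes with a double edge between the middle two (F_4), so the type is F_4.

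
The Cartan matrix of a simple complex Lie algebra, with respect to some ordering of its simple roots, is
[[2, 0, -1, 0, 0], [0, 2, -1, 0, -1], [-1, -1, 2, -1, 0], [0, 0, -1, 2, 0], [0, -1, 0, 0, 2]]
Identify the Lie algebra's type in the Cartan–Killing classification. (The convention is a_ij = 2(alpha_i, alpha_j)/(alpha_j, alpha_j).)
The matrix has rank 5 with 2's on the diagonal. Reading the off-diagonal entries as Dynkin edges (a single edge where a_ij = a_ji = -1; a double or triple edge where a_ij * a_ji = 2 or 3), the diagram is a chain of 3 nodes with a fork of two nodes at one end (D_5). One simple-root ordering that puts it in standard form is (alpha_5, alpha_2, alpha_3, alpha_4, alpha_1). So the algebra is type D_5, i.e. so(10).

type D_5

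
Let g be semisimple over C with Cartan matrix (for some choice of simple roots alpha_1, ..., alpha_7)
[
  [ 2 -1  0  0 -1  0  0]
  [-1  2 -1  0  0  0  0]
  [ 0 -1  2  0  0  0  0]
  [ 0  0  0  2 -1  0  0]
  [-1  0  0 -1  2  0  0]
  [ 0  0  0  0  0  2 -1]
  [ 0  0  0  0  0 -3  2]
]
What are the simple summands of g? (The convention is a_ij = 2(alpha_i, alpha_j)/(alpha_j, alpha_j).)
type A_5 ⊕ type G_2

The diagram associated to this matrix has two connected components: the simple roots {alpha_1, alpha_2, alpha_3, alpha_4, alpha_5} form a chain of 5 nodes with single edges (A_5), and {alpha_6, alpha_7} form two nodes joined by a triple edge (G_2). A semisimple Lie algebra decomposes uniquely as the direct sum of simple ideals, one per connected component of its Dynkin diagram, so g ≅ A_5 ⊕ G_2 (dimension 35 + 14 = 49).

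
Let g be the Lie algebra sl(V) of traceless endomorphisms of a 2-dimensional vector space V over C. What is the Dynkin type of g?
This is sl(2), which has dimension 2^2 - 1 = 3 and rank 2 - 1 = 1 (a Cartan subalgebra is the diagonal traceless matrices). In the classification of classical Lie algebras, the special linear algebra sl(n+1) has type A_n; here n = 1, so the Dynkin diagram is a chain of 1 nodes with single edges (A_1). Hence the type is A_1.

A_1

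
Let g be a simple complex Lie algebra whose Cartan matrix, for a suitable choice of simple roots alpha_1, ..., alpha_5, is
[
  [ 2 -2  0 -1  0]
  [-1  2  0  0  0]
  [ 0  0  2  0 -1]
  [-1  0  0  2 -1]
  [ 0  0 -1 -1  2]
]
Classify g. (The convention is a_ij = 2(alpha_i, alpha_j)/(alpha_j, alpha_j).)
B_5

The matrix has rank 5 with 2's on the diagonal. Reading the off-diagonal entries as Dynkin edges (a single edge where a_ij = a_ji = -1; a double or triple edge where a_ij * a_ji = 2 or 3), the diagram is a chain of 5 nodes with a double edge at one end; the terminal node there is the unique short simple root (B_5). One simple-root ordering that puts it in standard form is (alpha_3, alpha_5, alpha_4, alpha_1, alpha_2). So the algebra is type B_5, i.e. so(11).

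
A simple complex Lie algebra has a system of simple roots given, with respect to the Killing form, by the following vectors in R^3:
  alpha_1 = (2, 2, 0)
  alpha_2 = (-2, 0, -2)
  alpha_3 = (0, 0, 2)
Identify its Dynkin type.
Compute the Cartan integers a_ij = 2(alpha_i, alpha_j)/(alpha_j, alpha_j); the resulting 3x3 Cartan matrix is
[[2, -1, 0], [-1, 2, -2], [0, -1, 2]].
The roots have two lengths (squared-length ratio 2:1); the short ones are alpha_{3}. The associated Dynkin diagram is a chain of 3 nodes with a double edge at one end; the terminal node there is the unique short simple root (B_3), so the type is B_3 (the algebra so(7)).

B_3 (so(7))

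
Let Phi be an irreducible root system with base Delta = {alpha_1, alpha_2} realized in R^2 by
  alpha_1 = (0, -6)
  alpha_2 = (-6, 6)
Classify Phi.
Compute the Cartan integers a_ij = 2(alpha_i, alpha_j)/(alpha_j, alpha_j); the resulting 2x2 Cartan matrix is
[[2, -1], [-2, 2]].
The roots have two lengths (squared-length ratio 2:1); the short ones are alpha_{1}. The associated Dynkin diagram is a chain of 2 nodes with a double edge at one end; the terminal node there is the unique short simple root (B_2), so the type is B_2 (the algebra so(5)).

B_2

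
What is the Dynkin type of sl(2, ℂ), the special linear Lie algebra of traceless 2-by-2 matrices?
type A_1

This is sl(2), which has dimension 2^2 - 1 = 3 and rank 2 - 1 = 1 (a Cartan subalgebra is the diagonal traceless matrices). In the classification of classical Lie algebras, the special linear algebra sl(n+1) has type A_n; here n = 1, so the Dynkin diagram is a chain of 1 nodes with single edges (A_1). Hence the type is A_1.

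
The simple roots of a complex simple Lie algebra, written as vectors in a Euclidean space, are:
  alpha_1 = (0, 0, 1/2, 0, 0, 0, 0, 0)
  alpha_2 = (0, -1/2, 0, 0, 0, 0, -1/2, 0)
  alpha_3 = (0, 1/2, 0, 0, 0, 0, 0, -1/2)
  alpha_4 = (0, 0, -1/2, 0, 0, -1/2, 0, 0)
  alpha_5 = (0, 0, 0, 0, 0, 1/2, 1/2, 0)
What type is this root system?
type B_5

Compute the Cartan integers a_ij = 2(alpha_i, alpha_j)/(alpha_j, alpha_j); the resulting 5x5 Cartan matrix is
[[2, 0, 0, -1, 0], [0, 2, -1, 0, -1], [0, -1, 2, 0, 0], [-2, 0, 0, 2, -1], [0, -1, 0, -1, 2]].
The roots have two lengths (squared-length ratio 2:1); the short ones are alpha_{1}. The associated Dynkin diagram is a chain of 5 nodes with a double edge at one end; the terminal node there is the unique short simple root (B_5), so the type is B_5 (the algebra so(11)).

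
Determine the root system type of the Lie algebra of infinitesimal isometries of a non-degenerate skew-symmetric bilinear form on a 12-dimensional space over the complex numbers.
type C_6

This is sp(12), which has dimension 12(12+1)/2 = 78 and rank 12/2 = 6. In the classification of classical Lie algebras, the symplectic algebra sp(2n) has type C_n; here n = 6, so the Dynkin diagram is a chain of 6 nodes with a double edge at one end; the terminal node there is the unique long simple root (C_6). Hence the type is C_6.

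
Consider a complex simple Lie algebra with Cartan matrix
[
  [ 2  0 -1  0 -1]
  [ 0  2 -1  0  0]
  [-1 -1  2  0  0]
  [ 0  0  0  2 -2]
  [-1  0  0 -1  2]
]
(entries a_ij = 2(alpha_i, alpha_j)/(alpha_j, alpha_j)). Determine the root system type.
The matrix has rank 5 with 2's on the diagonal. Reading the off-diagonal entries as Dynkin edges (a single edge where a_ij = a_ji = -1; a double or triple edge where a_ij * a_ji = 2 or 3), the diagram is a chain of 5 nodes with a double edge at one end; the terminal node there is the unique long simple root (C_5). One simple-root ordering that puts it in standard form is (alpha_2, alpha_3, alpha_1, alpha_5, alpha_4). So the algebra is type C_5, i.e. sp(10).

C_5 (sp(10))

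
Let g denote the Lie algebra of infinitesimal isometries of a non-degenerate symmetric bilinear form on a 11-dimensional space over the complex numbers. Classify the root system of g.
This is so(11) with 11 odd, which has dimension 11(11-1)/2 = 55 and rank (11-1)/2 = 5. In the classification of classical Lie algebras, the orthogonal algebra so(2n+1) in an odd number of variables has type B_n; here n = 5, so the Dynkin diagram is a chain of 5 nodes with a double edge at one end; the terminal node there is the unique short simple root (B_5). Hence the type is B_5.

type B_5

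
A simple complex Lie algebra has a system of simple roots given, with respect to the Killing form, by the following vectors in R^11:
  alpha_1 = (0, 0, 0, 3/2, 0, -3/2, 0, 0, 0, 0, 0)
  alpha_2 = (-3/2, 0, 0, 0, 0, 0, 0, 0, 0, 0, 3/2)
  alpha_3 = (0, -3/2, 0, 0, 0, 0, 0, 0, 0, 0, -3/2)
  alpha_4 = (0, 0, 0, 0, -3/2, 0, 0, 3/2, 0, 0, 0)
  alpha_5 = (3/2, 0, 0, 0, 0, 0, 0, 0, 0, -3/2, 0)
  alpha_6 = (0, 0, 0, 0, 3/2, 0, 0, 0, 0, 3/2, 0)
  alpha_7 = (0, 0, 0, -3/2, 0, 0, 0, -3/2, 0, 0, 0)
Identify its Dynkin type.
Compute the Cartan integers a_ij = 2(alpha_i, alpha_j)/(alpha_j, alpha_j); the resulting 7x7 Cartan matrix is
[[2, 0, 0, 0, 0, 0, -1], [0, 2, -1, 0, -1, 0, 0], [0, -1, 2, 0, 0, 0, 0], [0, 0, 0, 2, 0, -1, -1], [0, -1, 0, 0, 2, -1, 0], [0, 0, 0, -1, -1, 2, 0], [-1, 0, 0, -1, 0, 0, 2]].
All simple roots have the same length, so the diagram is simply laced. The associated Dynkin diagram is a chain of 7 nodes with single edges (A_7), so the type is A_7 (the algebra sl(8)).

A_7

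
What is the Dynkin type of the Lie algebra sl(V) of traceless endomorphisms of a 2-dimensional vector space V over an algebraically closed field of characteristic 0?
This is sl(2), which has dimension 2^2 - 1 = 3 and rank 2 - 1 = 1 (a Cartan subalgebra is the diagonal traceless matrices). In the classification of classical Lie algebras, the special linear algebra sl(n+1) has type A_n; here n = 1, so the Dynkin diagram is a chain of 1 nodes with single edges (A_1). Hence the type is A_1.

A1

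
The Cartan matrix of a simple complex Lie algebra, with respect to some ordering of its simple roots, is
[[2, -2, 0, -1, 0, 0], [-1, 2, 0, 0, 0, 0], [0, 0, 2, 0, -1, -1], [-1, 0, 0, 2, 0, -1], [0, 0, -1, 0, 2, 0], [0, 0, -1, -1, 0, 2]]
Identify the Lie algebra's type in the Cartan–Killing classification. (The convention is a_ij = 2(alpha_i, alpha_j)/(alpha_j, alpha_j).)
The matrix has rank 6 with 2's on the diagonal. Reading the off-diagonal entries as Dynkin edges (a single edge where a_ij = a_ji = -1; a double or triple edge where a_ij * a_ji = 2 or 3), the diagram is a chain of 6 nodes with a double edge at one end; the terminal node there is the unique short simple root (B_6). One simple-root ordering that puts it in standard form is (alpha_5, alpha_3, alpha_6, alpha_4, alpha_1, alpha_2). So the algebra is type B_6, i.e. so(13).

B_6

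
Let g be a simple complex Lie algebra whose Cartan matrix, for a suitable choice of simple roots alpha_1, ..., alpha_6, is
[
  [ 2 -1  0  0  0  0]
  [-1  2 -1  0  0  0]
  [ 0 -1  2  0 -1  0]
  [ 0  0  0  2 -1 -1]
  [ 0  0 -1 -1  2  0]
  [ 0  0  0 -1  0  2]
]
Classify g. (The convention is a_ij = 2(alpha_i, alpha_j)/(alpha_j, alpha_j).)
A6

The matrix has rank 6 with 2's on the diagonal. Reading the off-diagonal entries as Dynkin edges (a single edge where a_ij = a_ji = -1; a double or triple edge where a_ij * a_ji = 2 or 3), the diagram is a chain of 6 nodes with single edges (A_6). One simple-root ordering that puts it in standard form is (alpha_1, alpha_2, alpha_3, alpha_5, alpha_4, alpha_6). So the algebra is type A_6, i.e. sl(7).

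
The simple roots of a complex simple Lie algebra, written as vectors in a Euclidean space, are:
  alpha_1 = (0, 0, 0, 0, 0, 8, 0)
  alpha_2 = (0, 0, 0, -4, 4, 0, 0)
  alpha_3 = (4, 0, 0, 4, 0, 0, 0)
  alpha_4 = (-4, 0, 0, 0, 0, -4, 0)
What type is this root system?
Compute the Cartan integers a_ij = 2(alpha_i, alpha_j)/(alpha_j, alpha_j); the resulting 4x4 Cartan matrix is
[[2, 0, 0, -2], [0, 2, -1, 0], [0, -1, 2, -1], [-1, 0, -1, 2]].
The roots have two lengths (squared-length ratio 2:1); the short ones are alpha_{2,3,4}. The associated Dynkin diagram is a chain of 4 nodes with a double edge at one end; the terminal node there is the unique long simple root (C_4), so the type is C_4 (the algebra sp(8)).

type C_4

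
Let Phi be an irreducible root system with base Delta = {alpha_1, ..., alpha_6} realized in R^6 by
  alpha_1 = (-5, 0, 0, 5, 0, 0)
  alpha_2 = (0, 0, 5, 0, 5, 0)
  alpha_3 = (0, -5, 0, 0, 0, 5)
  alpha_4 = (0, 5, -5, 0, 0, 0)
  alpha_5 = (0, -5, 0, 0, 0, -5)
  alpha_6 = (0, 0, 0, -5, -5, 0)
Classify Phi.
D_6 (so(12))

Compute the Cartan integers a_ij = 2(alpha_i, alpha_j)/(alpha_j, alpha_j); the resulting 6x6 Cartan matrix is
[[2, 0, 0, 0, 0, -1], [0, 2, 0, -1, 0, -1], [0, 0, 2, -1, 0, 0], [0, -1, -1, 2, -1, 0], [0, 0, 0, -1, 2, 0], [-1, -1, 0, 0, 0, 2]].
All simple roots have the same length, so the diagram is simply laced. The associated Dynkin diagram is a chain of 4 nodes with a fork of two nodes at one end (D_6), so the type is D_6 (the algebra so(12)).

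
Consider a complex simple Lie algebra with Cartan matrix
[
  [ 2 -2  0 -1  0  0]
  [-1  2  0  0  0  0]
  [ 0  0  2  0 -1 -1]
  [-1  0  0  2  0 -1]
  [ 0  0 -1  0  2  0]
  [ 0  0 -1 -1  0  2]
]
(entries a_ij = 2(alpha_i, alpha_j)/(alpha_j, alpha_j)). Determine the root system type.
type B_6

The matrix has rank 6 with 2's on the diagonal. Reading the off-diagonal entries as Dynkin edges (a single edge where a_ij = a_ji = -1; a double or triple edge where a_ij * a_ji = 2 or 3), the diagram is a chain of 6 nodes with a double edge at one end; the terminal node there is the unique short simple root (B_6). One simple-root ordering that puts it in standard form is (alpha_5, alpha_3, alpha_6, alpha_4, alpha_1, alpha_2). So the algebra is type B_6, i.e. so(13).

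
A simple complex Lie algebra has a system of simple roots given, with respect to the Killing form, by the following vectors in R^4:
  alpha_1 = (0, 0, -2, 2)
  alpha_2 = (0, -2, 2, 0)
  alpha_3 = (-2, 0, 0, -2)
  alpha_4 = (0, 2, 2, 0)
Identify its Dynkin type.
type D_4

Compute the Cartan integers a_ij = 2(alpha_i, alpha_j)/(alpha_j, alpha_j); the resulting 4x4 Cartan matrix is
[[2, -1, -1, -1], [-1, 2, 0, 0], [-1, 0, 2, 0], [-1, 0, 0, 2]].
All simple roots have the same length, so the diagram is simply laced. The associated Dynkin diagram is a chain of 2 nodes with a fork of two nodes at one end (D_4), so the type is D_4 (the algebra so(8)).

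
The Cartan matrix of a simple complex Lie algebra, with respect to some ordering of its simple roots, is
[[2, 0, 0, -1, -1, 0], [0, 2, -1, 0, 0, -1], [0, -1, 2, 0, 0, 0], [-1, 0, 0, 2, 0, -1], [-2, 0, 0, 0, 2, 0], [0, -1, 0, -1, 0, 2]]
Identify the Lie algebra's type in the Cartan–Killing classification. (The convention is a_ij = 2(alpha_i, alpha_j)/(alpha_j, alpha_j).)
C_6 (sp(12))

The matrix has rank 6 with 2's on the diagonal. Reading the off-diagonal entries as Dynkin edges (a single edge where a_ij = a_ji = -1; a double or triple edge where a_ij * a_ji = 2 or 3), the diagram is a chain of 6 nodes with a double edge at one end; the terminal node there is the unique long simple root (C_6). One simple-root ordering that puts it in standard form is (alpha_3, alpha_2, alpha_6, alpha_4, alpha_1, alpha_5). So the algebra is type C_6, i.e. sp(12).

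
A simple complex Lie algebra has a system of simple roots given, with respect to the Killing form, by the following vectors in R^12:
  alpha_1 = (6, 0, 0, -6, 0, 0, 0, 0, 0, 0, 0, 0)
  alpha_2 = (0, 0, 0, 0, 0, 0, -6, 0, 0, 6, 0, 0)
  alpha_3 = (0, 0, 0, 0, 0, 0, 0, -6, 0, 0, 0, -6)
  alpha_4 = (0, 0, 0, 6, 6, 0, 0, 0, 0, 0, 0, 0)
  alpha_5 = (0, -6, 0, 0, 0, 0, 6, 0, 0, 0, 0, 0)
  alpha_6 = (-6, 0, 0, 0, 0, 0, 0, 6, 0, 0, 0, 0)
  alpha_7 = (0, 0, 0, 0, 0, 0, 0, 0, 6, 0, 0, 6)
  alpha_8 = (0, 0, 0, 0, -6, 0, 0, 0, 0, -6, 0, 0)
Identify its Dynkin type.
Compute the Cartan integers a_ij = 2(alpha_i, alpha_j)/(alpha_j, alpha_j); the resulting 8x8 Cartan matrix is
[[2, 0, 0, -1, 0, -1, 0, 0], [0, 2, 0, 0, -1, 0, 0, -1], [0, 0, 2, 0, 0, -1, -1, 0], [-1, 0, 0, 2, 0, 0, 0, -1], [0, -1, 0, 0, 2, 0, 0, 0], [-1, 0, -1, 0, 0, 2, 0, 0], [0, 0, -1, 0, 0, 0, 2, 0], [0, -1, 0, -1, 0, 0, 0, 2]].
All simple roots have the same length, so the diagram is simply laced. The associated Dynkin diagram is a chain of 8 nodes with single edges (A_8), so the type is A_8 (the algebra sl(9)).

A_8 (sl(9))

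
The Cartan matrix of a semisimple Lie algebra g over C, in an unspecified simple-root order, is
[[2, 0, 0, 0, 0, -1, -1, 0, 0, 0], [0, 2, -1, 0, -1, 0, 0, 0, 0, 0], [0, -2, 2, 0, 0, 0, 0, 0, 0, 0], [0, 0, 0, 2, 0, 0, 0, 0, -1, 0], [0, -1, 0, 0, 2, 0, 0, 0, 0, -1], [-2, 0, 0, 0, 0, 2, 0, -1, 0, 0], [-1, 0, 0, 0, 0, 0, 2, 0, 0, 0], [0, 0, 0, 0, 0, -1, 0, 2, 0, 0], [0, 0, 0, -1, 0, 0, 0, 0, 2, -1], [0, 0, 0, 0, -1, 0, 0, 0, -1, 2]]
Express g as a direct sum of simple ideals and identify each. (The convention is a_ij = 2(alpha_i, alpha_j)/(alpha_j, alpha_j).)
The diagram associated to this matrix has two connected components: the simple roots {alpha_2, alpha_3, alpha_4, alpha_5, alpha_9, alpha_10} form a chain of 6 nodes with a double edge at one end; the terminal node there is the unique long simple root (C_6), and {alpha_1, alpha_6, alpha_7, alpha_8} form a chain of 4 nodes with a double edge between the middle two (F_4). A semisimple Lie algebra decomposes uniquely as the direct sum of simple ideals, one per connected component of its Dynkin diagram, so g ≅ C_6 ⊕ F_4 (dimension 78 + 52 = 130).

C6 ⊕ F4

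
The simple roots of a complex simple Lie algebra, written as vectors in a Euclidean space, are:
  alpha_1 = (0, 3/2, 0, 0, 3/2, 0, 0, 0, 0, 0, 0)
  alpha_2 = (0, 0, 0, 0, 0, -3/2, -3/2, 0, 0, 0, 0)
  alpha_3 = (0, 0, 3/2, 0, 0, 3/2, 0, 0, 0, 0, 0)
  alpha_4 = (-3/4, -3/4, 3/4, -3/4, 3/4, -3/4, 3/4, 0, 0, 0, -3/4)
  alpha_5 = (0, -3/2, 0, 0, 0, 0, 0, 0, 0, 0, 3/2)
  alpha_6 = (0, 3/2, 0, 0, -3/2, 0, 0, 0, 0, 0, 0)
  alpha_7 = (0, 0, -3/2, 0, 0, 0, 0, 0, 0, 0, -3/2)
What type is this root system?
E_7

Compute the Cartan integers a_ij = 2(alpha_i, alpha_j)/(alpha_j, alpha_j); the resulting 7x7 Cartan matrix is
[[2, 0, 0, 0, -1, 0, 0], [0, 2, -1, 0, 0, 0, 0], [0, -1, 2, 0, 0, 0, -1], [0, 0, 0, 2, 0, -1, 0], [-1, 0, 0, 0, 2, -1, -1], [0, 0, 0, -1, -1, 2, 0], [0, 0, -1, 0, -1, 0, 2]].
All simple roots have the same length, so the diagram is simply laced. The associated Dynkin diagram is a chain of 6 nodes with one extra node attached to the third node from one end (E_7), so the type is E_7.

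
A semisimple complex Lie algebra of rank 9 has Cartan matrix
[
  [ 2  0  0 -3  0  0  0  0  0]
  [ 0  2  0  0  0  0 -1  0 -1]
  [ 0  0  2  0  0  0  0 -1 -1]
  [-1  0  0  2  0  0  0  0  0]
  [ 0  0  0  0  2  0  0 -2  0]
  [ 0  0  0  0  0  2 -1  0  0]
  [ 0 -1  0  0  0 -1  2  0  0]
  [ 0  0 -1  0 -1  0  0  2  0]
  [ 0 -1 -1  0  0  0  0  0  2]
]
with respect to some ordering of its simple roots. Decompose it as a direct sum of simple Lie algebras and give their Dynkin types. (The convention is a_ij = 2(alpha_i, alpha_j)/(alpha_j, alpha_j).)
The diagram associated to this matrix has two connected components: the simple roots {alpha_2, alpha_3, alpha_5, alpha_6, alpha_7, alpha_8, alpha_9} form a chain of 7 nodes with a double edge at one end; the terminal node there is the unique long simple root (C_7), and {alpha_1, alpha_4} form two nodes joined by a triple edge (G_2). A semisimple Lie algebra decomposes uniquely as the direct sum of simple ideals, one per connected component of its Dynkin diagram, so g ≅ C_7 ⊕ G_2 (dimension 105 + 14 = 119).

C_7 (sp(14)) + G_2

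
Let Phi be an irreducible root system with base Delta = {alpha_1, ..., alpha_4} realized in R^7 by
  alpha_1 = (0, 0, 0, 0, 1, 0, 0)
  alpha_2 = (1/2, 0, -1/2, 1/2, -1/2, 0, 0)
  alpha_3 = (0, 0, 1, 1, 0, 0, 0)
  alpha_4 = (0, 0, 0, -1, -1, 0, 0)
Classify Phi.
F4

Compute the Cartan integers a_ij = 2(alpha_i, alpha_j)/(alpha_j, alpha_j); the resulting 4x4 Cartan matrix is
[[2, -1, 0, -1], [-1, 2, 0, 0], [0, 0, 2, -1], [-2, 0, -1, 2]].
The roots have two lengths (squared-length ratio 2:1); the short ones are alpha_{1,2}. The associated Dynkin diagram is a chain of 4 nodes with a double edge between the middle two (F_4), so the type is F_4.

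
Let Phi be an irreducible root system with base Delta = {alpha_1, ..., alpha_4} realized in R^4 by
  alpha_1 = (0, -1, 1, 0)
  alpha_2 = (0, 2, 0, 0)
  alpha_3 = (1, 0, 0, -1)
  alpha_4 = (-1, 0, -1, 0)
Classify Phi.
C4

Compute the Cartan integers a_ij = 2(alpha_i, alpha_j)/(alpha_j, alpha_j); the resulting 4x4 Cartan matrix is
[[2, -1, 0, -1], [-2, 2, 0, 0], [0, 0, 2, -1], [-1, 0, -1, 2]].
The roots have two lengths (squared-length ratio 2:1); the short ones are alpha_{1,3,4}. The associated Dynkin diagram is a chain of 4 nodes with a double edge at one end; the terminal node there is the unique long simple root (C_4), so the type is C_4 (the algebra sp(8)).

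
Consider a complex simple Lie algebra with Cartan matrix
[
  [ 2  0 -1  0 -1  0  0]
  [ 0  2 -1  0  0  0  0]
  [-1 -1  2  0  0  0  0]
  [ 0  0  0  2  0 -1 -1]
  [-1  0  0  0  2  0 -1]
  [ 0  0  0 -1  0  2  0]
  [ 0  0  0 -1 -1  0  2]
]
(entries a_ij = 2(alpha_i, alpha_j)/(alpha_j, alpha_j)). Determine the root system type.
A_7 (sl(8))

The matrix has rank 7 with 2's on the diagonal. Reading the off-diagonal entries as Dynkin edges (a single edge where a_ij = a_ji = -1; a double or triple edge where a_ij * a_ji = 2 or 3), the diagram is a chain of 7 nodes with single edges (A_7). One simple-root ordering that puts it in standard form is (alpha_2, alpha_3, alpha_1, alpha_5, alpha_7, alpha_4, alpha_6). So the algebra is type A_7, i.e. sl(8).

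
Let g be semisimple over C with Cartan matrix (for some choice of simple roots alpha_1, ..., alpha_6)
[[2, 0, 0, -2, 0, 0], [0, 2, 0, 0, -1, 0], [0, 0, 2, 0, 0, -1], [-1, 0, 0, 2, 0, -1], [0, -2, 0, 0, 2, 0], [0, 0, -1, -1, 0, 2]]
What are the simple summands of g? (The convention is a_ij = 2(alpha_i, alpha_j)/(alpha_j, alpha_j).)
The diagram associated to this matrix has two connected components: the simple roots {alpha_2, alpha_5} form a chain of 2 nodes with a double edge at one end; the terminal node there is the unique short simple root (B_2), and {alpha_1, alpha_3, alpha_4, alpha_6} form a chain of 4 nodes with a double edge at one end; the terminal node there is the unique long simple root (C_4). A semisimple Lie algebra decomposes uniquely as the direct sum of simple ideals, one per connected component of its Dynkin diagram, so g ≅ B_2 ⊕ C_4 (dimension 10 + 36 = 46).

type B_2 ⊕ type C_4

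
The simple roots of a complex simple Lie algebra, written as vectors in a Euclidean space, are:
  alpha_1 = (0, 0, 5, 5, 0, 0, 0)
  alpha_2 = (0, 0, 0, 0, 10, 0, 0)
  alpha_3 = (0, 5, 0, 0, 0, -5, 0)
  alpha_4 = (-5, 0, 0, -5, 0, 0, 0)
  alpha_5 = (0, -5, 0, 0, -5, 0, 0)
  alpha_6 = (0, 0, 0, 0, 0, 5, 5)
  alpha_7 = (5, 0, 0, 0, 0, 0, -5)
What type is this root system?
C_7 (sp(14))

Compute the Cartan integers a_ij = 2(alpha_i, alpha_j)/(alpha_j, alpha_j); the resulting 7x7 Cartan matrix is
[[2, 0, 0, -1, 0, 0, 0], [0, 2, 0, 0, -2, 0, 0], [0, 0, 2, 0, -1, -1, 0], [-1, 0, 0, 2, 0, 0, -1], [0, -1, -1, 0, 2, 0, 0], [0, 0, -1, 0, 0, 2, -1], [0, 0, 0, -1, 0, -1, 2]].
The roots have two lengths (squared-length ratio 2:1); the short ones are alpha_{1,3,4,5,6,7}. The associated Dynkin diagram is a chain of 7 nodes with a double edge at one end; the terminal node there is the unique long simple root (C_7), so the type is C_7 (the algebra sp(14)).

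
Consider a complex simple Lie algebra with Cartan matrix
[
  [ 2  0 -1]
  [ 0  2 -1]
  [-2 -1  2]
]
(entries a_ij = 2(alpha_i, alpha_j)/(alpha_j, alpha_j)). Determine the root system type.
The matrix has rank 3 with 2's on the diagonal. Reading the off-diagonal entries as Dynkin edges (a single edge where a_ij = a_ji = -1; a double or triple edge where a_ij * a_ji = 2 or 3), the diagram is a chain of 3 nodes with a double edge at one end; the terminal node there is the unique short simple root (B_3). One simple-root ordering that puts it in standard form is (alpha_2, alpha_3, alpha_1). So the algebra is type B_3, i.e. so(7).

B3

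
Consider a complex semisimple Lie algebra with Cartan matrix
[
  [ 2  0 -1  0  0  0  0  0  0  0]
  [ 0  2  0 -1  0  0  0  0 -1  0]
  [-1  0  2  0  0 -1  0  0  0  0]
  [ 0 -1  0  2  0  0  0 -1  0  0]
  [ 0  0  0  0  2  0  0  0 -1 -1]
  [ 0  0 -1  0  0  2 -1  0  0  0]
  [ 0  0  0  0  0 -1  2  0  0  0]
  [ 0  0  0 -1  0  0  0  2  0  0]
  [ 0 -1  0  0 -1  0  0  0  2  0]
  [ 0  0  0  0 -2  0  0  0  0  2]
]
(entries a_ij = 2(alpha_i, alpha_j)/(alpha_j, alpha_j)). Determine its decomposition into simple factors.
type A_4 ⊕ type C_6

The diagram associated to this matrix has two connected components: the simple roots {alpha_1, alpha_3, alpha_6, alpha_7} form a chain of 4 nodes with single edges (A_4), and {alpha_2, alpha_4, alpha_5, alpha_8, alpha_9, alpha_10} form a chain of 6 nodes with a double edge at one end; the terminal node there is the unique long simple root (C_6). A semisimple Lie algebra decomposes uniquely as the direct sum of simple ideals, one per connected component of its Dynkin diagram, so g ≅ A_4 ⊕ C_6 (dimension 24 + 78 = 102).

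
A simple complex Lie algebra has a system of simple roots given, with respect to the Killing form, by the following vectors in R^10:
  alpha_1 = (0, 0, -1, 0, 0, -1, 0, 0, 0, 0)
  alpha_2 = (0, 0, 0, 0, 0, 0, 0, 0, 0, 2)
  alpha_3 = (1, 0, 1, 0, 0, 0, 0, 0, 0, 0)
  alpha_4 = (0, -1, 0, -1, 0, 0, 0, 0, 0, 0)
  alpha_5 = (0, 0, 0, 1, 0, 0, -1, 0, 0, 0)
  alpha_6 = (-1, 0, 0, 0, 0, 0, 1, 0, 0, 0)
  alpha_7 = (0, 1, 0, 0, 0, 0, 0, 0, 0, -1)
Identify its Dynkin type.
C_7 (sp(14))

Compute the Cartan integers a_ij = 2(alpha_i, alpha_j)/(alpha_j, alpha_j); the resulting 7x7 Cartan matrix is
[[2, 0, -1, 0, 0, 0, 0], [0, 2, 0, 0, 0, 0, -2], [-1, 0, 2, 0, 0, -1, 0], [0, 0, 0, 2, -1, 0, -1], [0, 0, 0, -1, 2, -1, 0], [0, 0, -1, 0, -1, 2, 0], [0, -1, 0, -1, 0, 0, 2]].
The roots have two lengths (squared-length ratio 2:1); the short ones are alpha_{1,3,4,5,6,7}. The associated Dynkin diagram is a chain of 7 nodes with a double edge at one end; the terminal node there is the unique long simple root (C_7), so the type is C_7 (the algebra sp(14)).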